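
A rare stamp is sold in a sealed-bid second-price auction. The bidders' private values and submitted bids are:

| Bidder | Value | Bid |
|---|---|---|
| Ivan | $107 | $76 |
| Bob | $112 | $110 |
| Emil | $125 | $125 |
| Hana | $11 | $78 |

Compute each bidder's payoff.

Ordered from highest: Emil $125; Bob $110; Hana $78; Ivan $76.
Emil has the top bid and wins; the price is the second-highest bid, $110.
Emil's payoff = $125 − $110 = $15. All other bidders lose, so their payoff is 0.

Payoffs: Ivan $0, Bob $0, Emil $15, Hana $0.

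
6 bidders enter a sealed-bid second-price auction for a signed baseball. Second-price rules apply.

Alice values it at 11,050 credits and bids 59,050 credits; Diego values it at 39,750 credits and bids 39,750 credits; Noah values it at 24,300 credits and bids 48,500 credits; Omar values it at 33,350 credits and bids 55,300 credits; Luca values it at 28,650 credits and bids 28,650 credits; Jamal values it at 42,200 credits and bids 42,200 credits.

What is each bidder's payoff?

Sorted high to low: Alice 59,050 credits > Omar 55,300 credits > Noah 48,500 credits > Jamal 42,200 credits > Diego 39,750 credits > Luca 28,650 credits.
Alice has the top bid and wins; the price is the second-highest bid, 55,300 credits.
Alice's payoff = 11,050 credits − 55,300 credits = -44,250 credits. All other bidders lose, so their payoff is 0.

Payoffs: Alice -44,250 credits, Diego 0 credits, Noah 0 credits, Omar 0 credits, Luca 0 credits, Jamal 0 credits.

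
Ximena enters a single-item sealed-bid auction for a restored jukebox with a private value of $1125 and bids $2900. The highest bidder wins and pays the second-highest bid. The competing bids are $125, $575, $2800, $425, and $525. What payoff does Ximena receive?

Highest competing bid: $2800.
Ximena's bid $2900 is the highest overall, so Ximena wins and pays the second-highest bid, $2800.
Payoff = value − price = $1125 − $2800 = -$1675.
Overbidding won the item at a price above value — truthful bidding would have avoided this loss.

-$1675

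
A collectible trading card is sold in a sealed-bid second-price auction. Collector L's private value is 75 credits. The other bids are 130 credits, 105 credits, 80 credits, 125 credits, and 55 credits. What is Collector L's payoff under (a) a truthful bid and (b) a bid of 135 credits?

Truthful: 0 credits; alternative: -55 credits.

The highest competing bid is 130 credits.
Bidding truthfully at 75 credits: the top bid is 130 credits (a rival), so Collector L loses. Payoff = 0 credits.
Bidding 135 credits: Collector L has the top bid, wins, and pays the second-highest bid 130 credits. Payoff = 75 credits − 130 credits = -55 credits.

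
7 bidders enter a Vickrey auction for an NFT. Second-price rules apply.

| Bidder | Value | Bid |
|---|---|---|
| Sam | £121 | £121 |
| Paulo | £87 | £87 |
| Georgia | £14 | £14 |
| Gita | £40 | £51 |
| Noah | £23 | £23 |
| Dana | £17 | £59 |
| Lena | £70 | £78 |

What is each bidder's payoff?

Payoffs: Sam £34, Paulo £0, Georgia £0, Gita £0, Noah £0, Dana £0, Lena £0.

Ranking the bids: Sam £121 > Paulo £87 > Lena £78 > Dana £59 > Gita £51 > Noah £23 > Georgia £14.
Sam has the top bid and wins; the price is the second-highest bid, £87.
Sam's payoff = £121 − £87 = £34. All other bidders lose, so their payoff is 0.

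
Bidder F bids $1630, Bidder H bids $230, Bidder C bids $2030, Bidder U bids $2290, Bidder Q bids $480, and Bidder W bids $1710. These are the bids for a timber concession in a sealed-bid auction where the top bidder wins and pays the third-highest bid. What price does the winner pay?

Ranking the bids: Bidder U $2290, then Bidder C $2030, then Bidder W $1710, then Bidder F $1630, then Bidder Q $480, then Bidder H $230.
Bidder U is the highest bidder, so Bidder U wins.
Under the third-price rule, the price is the third-highest bid: $1710.

$1710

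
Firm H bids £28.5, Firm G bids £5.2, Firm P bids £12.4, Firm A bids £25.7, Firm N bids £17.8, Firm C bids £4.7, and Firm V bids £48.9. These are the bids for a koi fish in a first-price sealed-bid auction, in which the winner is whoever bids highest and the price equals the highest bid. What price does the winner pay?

Price paid: £48.9.

Ordered from highest: Firm V £48.9, then Firm H £28.5, then Firm A £25.7, then Firm N £17.8, then Firm P £12.4, then Firm G £5.2, then Firm C £4.7.
Firm V is the highest bidder, so Firm V wins.
Under the first-price rule, the price is the highest bid: £48.9.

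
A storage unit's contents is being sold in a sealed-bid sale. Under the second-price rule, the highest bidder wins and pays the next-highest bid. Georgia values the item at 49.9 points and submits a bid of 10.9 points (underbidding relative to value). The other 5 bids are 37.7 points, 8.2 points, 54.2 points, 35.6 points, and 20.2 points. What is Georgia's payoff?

Highest competing bid: 54.2 points.
Georgia's bid 10.9 points is not the highest, so Georgia loses, pays nothing, and earns zero payoff.

Georgia's payoff: 0.0 points.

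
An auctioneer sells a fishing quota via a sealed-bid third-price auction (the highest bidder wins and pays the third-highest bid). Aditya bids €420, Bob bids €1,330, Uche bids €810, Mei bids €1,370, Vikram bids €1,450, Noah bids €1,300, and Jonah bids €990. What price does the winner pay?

Ordered from highest: Vikram €1,450; Mei €1,370; Bob €1,330; Noah €1,300; Jonah €990; Uche €810; Aditya €420.
Vikram is the highest bidder, so Vikram wins.
Under the third-price rule, the price is the third-highest bid: €1,330.

Price paid: €1,330.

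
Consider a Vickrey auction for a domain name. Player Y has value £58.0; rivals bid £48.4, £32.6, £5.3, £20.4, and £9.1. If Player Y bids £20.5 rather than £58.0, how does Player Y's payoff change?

The highest competing bid is £48.4.
Bidding truthfully at £58.0: Player Y has the top bid, wins, and pays the second-highest bid £48.4. Payoff = £58.0 − £48.4 = £9.6.
Bidding £20.5: the top bid is £48.4 (a rival), so Player Y loses. Payoff = £0.0.
Change = £0.0 − £9.6 = -£9.6.

Payoff change: -£9.6.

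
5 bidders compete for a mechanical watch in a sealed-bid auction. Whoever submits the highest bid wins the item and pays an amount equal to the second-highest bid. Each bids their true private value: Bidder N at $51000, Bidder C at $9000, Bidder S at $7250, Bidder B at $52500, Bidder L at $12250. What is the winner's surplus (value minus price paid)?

Winner's surplus: $1500.

Ranking the bids: Bidder B $52500; Bidder N $51000; Bidder L $12250; Bidder C $9000; Bidder S $7250.
Bidder B wins with the top bid and pays the second-highest, $51000.
Surplus = $52500 − $51000 = $1500.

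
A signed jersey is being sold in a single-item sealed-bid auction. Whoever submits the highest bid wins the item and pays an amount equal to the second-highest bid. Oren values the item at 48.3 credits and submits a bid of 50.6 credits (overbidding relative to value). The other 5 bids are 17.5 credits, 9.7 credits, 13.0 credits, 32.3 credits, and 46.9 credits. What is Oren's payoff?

Highest competing bid: 46.9 credits.
Oren's bid 50.6 credits is the highest overall, so Oren wins and pays the second-highest bid, 46.9 credits.
Payoff = value − price = 48.3 credits − 46.9 credits = 1.4 credits.

1.4 credits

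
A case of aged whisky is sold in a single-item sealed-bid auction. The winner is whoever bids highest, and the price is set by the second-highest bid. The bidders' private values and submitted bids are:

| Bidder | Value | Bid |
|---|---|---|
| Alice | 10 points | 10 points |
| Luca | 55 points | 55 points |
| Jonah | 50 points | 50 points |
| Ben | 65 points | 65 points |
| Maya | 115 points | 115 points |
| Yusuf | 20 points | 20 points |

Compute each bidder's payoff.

Alice 0 points, Luca 0 points, Jonah 0 points, Ben 0 points, Maya 50 points, Yusuf 0 points.

Sorted high to low: Maya 115 points, then Ben 65 points, then Luca 55 points, then Jonah 50 points, then Yusuf 20 points, then Alice 10 points.
Maya has the top bid and wins; the price is the second-highest bid, 65 points.
Maya's payoff = 115 points − 65 points = 50 points. All other bidders lose, so their payoff is 0.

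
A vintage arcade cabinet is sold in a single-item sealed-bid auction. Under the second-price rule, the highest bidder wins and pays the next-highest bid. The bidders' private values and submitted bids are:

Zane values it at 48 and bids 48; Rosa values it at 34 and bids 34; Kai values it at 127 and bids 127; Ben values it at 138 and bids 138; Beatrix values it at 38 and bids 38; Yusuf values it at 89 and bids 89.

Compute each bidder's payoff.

Payoffs: Zane 0, Rosa 0, Kai 0, Ben 11, Beatrix 0, Yusuf 0.

Bids in descending order: Ben 138; Kai 127; Yusuf 89; Zane 48; Beatrix 38; Rosa 34.
Ben has the top bid and wins; the price is the second-highest bid, 127.
Ben's payoff = 138 − 127 = 11. All other bidders lose, so their payoff is 0.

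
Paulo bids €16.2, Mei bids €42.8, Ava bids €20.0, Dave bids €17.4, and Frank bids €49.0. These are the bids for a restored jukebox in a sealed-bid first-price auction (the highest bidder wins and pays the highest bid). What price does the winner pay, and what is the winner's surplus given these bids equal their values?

Bids in descending order: Frank €49.0, then Mei €42.8, then Ava €20.0, then Dave €17.4, then Paulo €16.2.
Frank is the highest bidder, so Frank wins.
Under the first-price rule, the price is the highest bid: €49.0.
Surplus = €49.0 − €49.0 = €0.0.

The winner pays €49.0 for a surplus of €0.0.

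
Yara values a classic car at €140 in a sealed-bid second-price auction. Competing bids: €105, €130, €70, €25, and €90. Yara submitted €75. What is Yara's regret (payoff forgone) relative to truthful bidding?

Regret: €10.

The highest competing bid is €130.
Bidding truthfully at €140: Yara has the top bid, wins, and pays the second-highest bid €130. Payoff = €140 − €130 = €10.
Bidding €75: the top bid is €130 (a rival), so Yara loses. Payoff = €0.
Regret = truthful payoff − actual payoff = €10 − €0 = €10.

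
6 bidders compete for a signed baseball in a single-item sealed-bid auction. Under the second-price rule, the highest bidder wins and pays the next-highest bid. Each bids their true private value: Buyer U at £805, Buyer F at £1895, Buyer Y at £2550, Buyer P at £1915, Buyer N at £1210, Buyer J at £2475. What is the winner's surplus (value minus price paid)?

Bids in descending order: Buyer Y £2550; Buyer J £2475; Buyer P £1915; Buyer F £1895; Buyer N £1210; Buyer U £805.
Buyer Y wins with the top bid and pays the second-highest, £2475.
Surplus = £2550 − £2475 = £75.

£75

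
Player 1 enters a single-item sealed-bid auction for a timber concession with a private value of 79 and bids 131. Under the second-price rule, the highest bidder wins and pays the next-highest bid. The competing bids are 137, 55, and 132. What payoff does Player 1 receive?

Highest competing bid: 137.
Player 1's bid 131 is not the highest, so Player 1 loses, pays nothing, and earns zero payoff.

Payoff = 0.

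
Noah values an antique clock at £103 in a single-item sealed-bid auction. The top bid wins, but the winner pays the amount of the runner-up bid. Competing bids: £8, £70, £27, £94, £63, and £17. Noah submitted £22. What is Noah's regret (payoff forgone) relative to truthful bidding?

The highest competing bid is £94.
Bidding truthfully at £103: Noah has the top bid, wins, and pays the second-highest bid £94. Payoff = £103 − £94 = £9.
Bidding £22: the top bid is £94 (a rival), so Noah loses. Payoff = £0.
Regret = truthful payoff − actual payoff = £9 − £0 = £9.
This is the dominant-strategy logic: truthful bidding weakly beats any alternative.

Regret: £9.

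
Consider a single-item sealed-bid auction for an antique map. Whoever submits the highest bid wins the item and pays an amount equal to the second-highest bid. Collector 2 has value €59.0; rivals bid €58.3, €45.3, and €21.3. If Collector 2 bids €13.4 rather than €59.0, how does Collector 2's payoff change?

The highest competing bid is €58.3.
Bidding truthfully at €59.0: Collector 2 has the top bid, wins, and pays the second-highest bid €58.3. Payoff = €59.0 − €58.3 = €0.7.
Bidding €13.4: the top bid is €58.3 (a rival), so Collector 2 loses. Payoff = €0.0.
Change = €0.0 − €0.7 = -€0.7.

-€0.7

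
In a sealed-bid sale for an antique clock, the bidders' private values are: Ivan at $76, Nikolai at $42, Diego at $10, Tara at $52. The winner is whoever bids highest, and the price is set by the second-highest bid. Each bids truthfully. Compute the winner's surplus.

Ranking the bids: Ivan $76; Tara $52; Nikolai $42; Diego $10.
Ivan wins with the top bid and pays the second-highest, $52.
Surplus = $76 − $52 = $24.

$24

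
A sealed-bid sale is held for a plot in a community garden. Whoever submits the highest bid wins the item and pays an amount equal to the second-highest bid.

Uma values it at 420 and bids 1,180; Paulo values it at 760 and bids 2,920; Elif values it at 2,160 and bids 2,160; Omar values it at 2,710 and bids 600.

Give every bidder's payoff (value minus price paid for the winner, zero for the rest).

Uma 0, Paulo -1,400, Elif 0, Omar 0.

Ranking the bids: Paulo 2,920 > Elif 2,160 > Uma 1,180 > Omar 600.
Paulo has the top bid and wins; the price is the second-highest bid, 2,160.
Paulo's payoff = 760 − 2,160 = -1,400. All other bidders lose, so their payoff is 0.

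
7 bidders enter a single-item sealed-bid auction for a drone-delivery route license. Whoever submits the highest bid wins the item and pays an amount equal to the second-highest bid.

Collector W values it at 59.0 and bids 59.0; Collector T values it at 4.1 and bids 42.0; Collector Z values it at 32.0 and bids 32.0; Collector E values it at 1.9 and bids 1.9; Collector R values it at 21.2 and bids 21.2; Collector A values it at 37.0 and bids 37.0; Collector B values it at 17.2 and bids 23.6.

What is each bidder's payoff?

Bids in descending order: Collector W 59.0; Collector T 42.0; Collector A 37.0; Collector Z 32.0; Collector B 23.6; Collector R 21.2; Collector E 1.9.
Collector W has the top bid and wins; the price is the second-highest bid, 42.0.
Collector W's payoff = 59.0 − 42.0 = 17.0. All other bidders lose, so their payoff is 0.

Collector W 17.0, Collector T 0.0, Collector Z 0.0, Collector E 0.0, Collector R 0.0, Collector A 0.0, Collector B 0.0.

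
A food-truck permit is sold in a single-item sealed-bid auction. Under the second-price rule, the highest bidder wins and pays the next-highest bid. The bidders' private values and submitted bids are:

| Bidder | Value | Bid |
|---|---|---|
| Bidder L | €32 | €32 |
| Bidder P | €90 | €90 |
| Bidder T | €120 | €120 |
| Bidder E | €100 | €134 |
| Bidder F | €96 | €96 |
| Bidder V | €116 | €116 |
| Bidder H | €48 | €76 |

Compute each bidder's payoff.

Payoffs: Bidder L €0, Bidder P €0, Bidder T €0, Bidder E -€20, Bidder F €0, Bidder V €0, Bidder H €0.

Ranking the bids: Bidder E €134, then Bidder T €120, then Bidder V €116, then Bidder F €96, then Bidder P €90, then Bidder H €76, then Bidder L €32.
Bidder E has the top bid and wins; the price is the second-highest bid, €120.
Bidder E's payoff = €100 − €120 = -€20. All other bidders lose, so their payoff is 0.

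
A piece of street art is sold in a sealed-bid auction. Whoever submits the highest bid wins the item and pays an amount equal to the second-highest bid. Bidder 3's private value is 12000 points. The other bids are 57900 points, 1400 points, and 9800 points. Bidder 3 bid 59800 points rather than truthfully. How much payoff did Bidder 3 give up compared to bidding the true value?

The highest competing bid is 57900 points.
Bidding truthfully at 12000 points: the top bid is 57900 points (a rival), so Bidder 3 loses. Payoff = 0 points.
Bidding 59800 points: Bidder 3 has the top bid, wins, and pays the second-highest bid 57900 points. Payoff = 12000 points − 57900 points = -45900 points.
Regret = truthful payoff − actual payoff = 0 points − -45900 points = 45900 points.

Payoff forgone: 45900 points.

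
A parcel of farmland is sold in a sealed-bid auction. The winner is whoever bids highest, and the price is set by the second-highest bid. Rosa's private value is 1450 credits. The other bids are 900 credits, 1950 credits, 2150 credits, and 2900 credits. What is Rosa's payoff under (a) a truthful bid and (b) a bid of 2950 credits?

The highest competing bid is 2900 credits.
Bidding truthfully at 1450 credits: the top bid is 2900 credits (a rival), so Rosa loses. Payoff = 0 credits.
Bidding 2950 credits: Rosa has the top bid, wins, and pays the second-highest bid 2900 credits. Payoff = 1450 credits − 2900 credits = -1450 credits.

(a) 0 credits  (b) -1450 credits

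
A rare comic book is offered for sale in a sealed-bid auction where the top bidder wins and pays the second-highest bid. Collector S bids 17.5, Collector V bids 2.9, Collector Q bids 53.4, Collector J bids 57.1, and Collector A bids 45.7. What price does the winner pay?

Ranking the bids: Collector J 57.1, then Collector Q 53.4, then Collector A 45.7, then Collector S 17.5, then Collector V 2.9.
Collector J is the highest bidder, so Collector J wins.
Under the second-price rule, the price is the second-highest bid: 53.4.

Price paid: 53.4.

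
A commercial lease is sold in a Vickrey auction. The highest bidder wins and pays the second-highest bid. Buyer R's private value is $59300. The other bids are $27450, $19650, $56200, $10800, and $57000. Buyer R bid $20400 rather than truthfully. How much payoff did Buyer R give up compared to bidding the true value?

The highest competing bid is $57000.
Bidding truthfully at $59300: Buyer R has the top bid, wins, and pays the second-highest bid $57000. Payoff = $59300 − $57000 = $2300.
Bidding $20400: the top bid is $57000 (a rival), so Buyer R loses. Payoff = $0.
Regret = truthful payoff − actual payoff = $2300 − $0 = $2300.

Regret: $2300.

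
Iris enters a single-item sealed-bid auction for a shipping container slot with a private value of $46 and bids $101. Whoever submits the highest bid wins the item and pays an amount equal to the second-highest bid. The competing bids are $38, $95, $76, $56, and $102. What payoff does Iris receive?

$0

Highest competing bid: $102.
Iris's bid $101 is not the highest, so Iris loses, pays nothing, and earns zero payoff.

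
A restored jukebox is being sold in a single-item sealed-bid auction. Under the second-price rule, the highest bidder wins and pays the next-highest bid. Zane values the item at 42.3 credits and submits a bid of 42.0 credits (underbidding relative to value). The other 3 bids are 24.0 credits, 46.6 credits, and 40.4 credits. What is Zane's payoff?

0.0 credits

Highest competing bid: 46.6 credits.
Zane's bid 42.0 credits is not the highest, so Zane loses, pays nothing, and earns zero payoff.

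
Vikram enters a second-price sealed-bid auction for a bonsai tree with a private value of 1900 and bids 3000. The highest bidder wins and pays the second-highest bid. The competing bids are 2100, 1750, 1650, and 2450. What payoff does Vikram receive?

Highest competing bid: 2450.
Vikram's bid 3000 is the highest overall, so Vikram wins and pays the second-highest bid, 2450.
Payoff = value − price = 1900 − 2450 = -550.

-550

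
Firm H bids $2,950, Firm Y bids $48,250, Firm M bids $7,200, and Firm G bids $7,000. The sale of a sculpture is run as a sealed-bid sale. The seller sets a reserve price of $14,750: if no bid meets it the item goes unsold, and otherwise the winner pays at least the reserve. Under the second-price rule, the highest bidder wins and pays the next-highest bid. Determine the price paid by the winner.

Sorted high to low: Firm Y $48,250 > Firm M $7,200 > Firm G $7,000 > Firm H $2,950.
Firm Y has the highest bid, so Firm Y wins.
The second-highest bid is $7,200, but the reserve $14,750 is higher, so the price is the reserve.

The winner pays $14,750.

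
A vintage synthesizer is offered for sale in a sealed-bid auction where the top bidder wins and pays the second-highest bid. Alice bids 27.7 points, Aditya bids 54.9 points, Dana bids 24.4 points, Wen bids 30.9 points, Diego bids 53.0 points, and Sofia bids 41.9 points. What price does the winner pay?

The winner pays 53.0 points.

Sorted high to low: Aditya 54.9 points, then Diego 53.0 points, then Sofia 41.9 points, then Wen 30.9 points, then Alice 27.7 points, then Dana 24.4 points.
Aditya is the highest bidder, so Aditya wins.
Under the second-price rule, the price is the second-highest bid: 53.0 points.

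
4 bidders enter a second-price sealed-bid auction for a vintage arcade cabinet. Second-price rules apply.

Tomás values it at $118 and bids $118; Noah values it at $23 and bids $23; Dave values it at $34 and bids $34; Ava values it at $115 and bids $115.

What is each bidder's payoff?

Tomás $3, Noah $0, Dave $0, Ava $0.

Bids in descending order: Tomás $118, then Ava $115, then Dave $34, then Noah $23.
Tomás has the top bid and wins; the price is the second-highest bid, $115.
Tomás's payoff = $118 − $115 = $3. All other bidders lose, so their payoff is 0.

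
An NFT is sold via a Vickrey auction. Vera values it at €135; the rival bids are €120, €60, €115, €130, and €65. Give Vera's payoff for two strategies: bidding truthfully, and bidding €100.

The highest competing bid is €130.
Bidding truthfully at €135: Vera has the top bid, wins, and pays the second-highest bid €130. Payoff = €135 − €130 = €5.
Bidding €100: the top bid is €130 (a rival), so Vera loses. Payoff = €0.
Deviating from a truthful bid can only lose payoff in a second-price auction — never gain.

Truthful: €5; alternative: €0.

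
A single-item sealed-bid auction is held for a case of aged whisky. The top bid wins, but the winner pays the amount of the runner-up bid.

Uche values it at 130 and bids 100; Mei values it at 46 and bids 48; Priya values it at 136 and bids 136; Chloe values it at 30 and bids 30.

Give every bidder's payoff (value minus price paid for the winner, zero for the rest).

Uche 0, Mei 0, Priya 36, Chloe 0.

Ranking the bids: Priya 136; Uche 100; Mei 48; Chloe 30.
Priya has the top bid and wins; the price is the second-highest bid, 100.
Priya's payoff = 136 − 100 = 36. All other bidders lose, so their payoff is 0.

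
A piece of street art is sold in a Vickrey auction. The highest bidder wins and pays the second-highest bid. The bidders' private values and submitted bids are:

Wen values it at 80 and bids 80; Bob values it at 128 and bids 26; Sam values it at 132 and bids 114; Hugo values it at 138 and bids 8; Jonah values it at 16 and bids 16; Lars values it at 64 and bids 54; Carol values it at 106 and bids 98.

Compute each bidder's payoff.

Payoffs: Wen 0, Bob 0, Sam 34, Hugo 0, Jonah 0, Lars 0, Carol 0.

Ordered from highest: Sam 114 > Carol 98 > Wen 80 > Lars 54 > Bob 26 > Jonah 16 > Hugo 8.
Sam has the top bid and wins; the price is the second-highest bid, 98.
Sam's payoff = 132 − 98 = 34. All other bidders lose, so their payoff is 0.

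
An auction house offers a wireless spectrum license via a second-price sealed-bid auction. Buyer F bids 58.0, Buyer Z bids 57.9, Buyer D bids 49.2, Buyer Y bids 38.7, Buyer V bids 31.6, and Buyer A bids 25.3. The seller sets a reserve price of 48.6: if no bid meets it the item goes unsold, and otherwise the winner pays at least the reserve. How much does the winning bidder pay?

Bids in descending order: Buyer F 58.0 > Buyer Z 57.9 > Buyer D 49.2 > Buyer Y 38.7 > Buyer V 31.6 > Buyer A 25.3.
Buyer F has the highest bid, so Buyer F wins.
The second-highest bid is 57.9, which exceeds the reserve, so that sets the price.

Price paid: 57.9.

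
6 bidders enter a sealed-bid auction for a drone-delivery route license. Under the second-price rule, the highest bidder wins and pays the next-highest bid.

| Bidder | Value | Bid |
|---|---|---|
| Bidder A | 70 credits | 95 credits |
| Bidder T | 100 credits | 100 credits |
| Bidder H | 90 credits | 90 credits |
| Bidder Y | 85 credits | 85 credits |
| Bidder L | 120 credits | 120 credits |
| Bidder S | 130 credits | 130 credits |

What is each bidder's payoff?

Ordered from highest: Bidder S 130 credits; Bidder L 120 credits; Bidder T 100 credits; Bidder A 95 credits; Bidder H 90 credits; Bidder Y 85 credits.
Bidder S has the top bid and wins; the price is the second-highest bid, 120 credits.
Bidder S's payoff = 130 credits − 120 credits = 10 credits. All other bidders lose, so their payoff is 0.

Payoffs: Bidder A 0 credits, Bidder T 0 credits, Bidder H 0 credits, Bidder Y 0 credits, Bidder L 0 credits, Bidder S 10 credits.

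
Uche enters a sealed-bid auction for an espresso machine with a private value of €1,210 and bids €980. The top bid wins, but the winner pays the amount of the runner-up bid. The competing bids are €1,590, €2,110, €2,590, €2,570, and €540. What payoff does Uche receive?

Payoff = €0.

Highest competing bid: €2,590.
Uche's bid €980 is not the highest, so Uche loses, pays nothing, and earns zero payoff.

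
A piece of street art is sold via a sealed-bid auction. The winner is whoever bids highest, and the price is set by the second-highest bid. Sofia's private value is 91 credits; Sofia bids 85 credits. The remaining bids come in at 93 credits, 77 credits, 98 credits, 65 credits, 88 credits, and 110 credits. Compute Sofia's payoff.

Highest competing bid: 110 credits.
Sofia's bid 85 credits is not the highest, so Sofia loses, pays nothing, and earns zero payoff.

Payoff = 0 credits.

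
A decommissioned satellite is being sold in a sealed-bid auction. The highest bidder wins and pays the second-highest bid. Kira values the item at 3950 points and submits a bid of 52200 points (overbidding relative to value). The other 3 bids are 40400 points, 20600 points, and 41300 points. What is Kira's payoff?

Highest competing bid: 41300 points.
Kira's bid 52200 points is the highest overall, so Kira wins and pays the second-highest bid, 41300 points.
Payoff = value − price = 3950 points − 41300 points = -37350 points.

-37350 points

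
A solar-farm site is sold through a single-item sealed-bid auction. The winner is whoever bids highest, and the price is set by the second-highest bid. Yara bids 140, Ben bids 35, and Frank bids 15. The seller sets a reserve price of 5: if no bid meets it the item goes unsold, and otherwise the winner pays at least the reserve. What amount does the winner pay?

The winner pays 35.

Ranking the bids: Yara 140; Ben 35; Frank 15.
Yara has the highest bid, so Yara wins.
The second-highest bid is 35, which exceeds the reserve, so that sets the price.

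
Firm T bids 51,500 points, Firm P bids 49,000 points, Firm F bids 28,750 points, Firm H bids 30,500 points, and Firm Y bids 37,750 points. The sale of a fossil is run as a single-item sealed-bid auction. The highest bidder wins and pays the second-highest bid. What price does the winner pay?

Sorted high to low: Firm T 51,500 points; Firm P 49,000 points; Firm Y 37,750 points; Firm H 30,500 points; Firm F 28,750 points.
Firm T has the highest bid, so Firm T wins.
The second-highest bid is 49,000 points, so that is what Firm T pays.

Price paid: 49,000 points.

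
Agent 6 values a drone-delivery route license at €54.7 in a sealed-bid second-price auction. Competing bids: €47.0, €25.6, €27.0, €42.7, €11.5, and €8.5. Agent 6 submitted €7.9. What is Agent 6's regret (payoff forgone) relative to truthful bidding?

The highest competing bid is €47.0.
Bidding truthfully at €54.7: Agent 6 has the top bid, wins, and pays the second-highest bid €47.0. Payoff = €54.7 − €47.0 = €7.7.
Bidding €7.9: the top bid is €47.0 (a rival), so Agent 6 loses. Payoff = €0.0.
Regret = truthful payoff − actual payoff = €7.7 − €0.0 = €7.7.

€7.7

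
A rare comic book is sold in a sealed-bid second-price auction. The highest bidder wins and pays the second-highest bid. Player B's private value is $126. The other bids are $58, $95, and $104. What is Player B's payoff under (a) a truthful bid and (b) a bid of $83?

The highest competing bid is $104.
Bidding truthfully at $126: Player B has the top bid, wins, and pays the second-highest bid $104. Payoff = $126 − $104 = $22.
Bidding $83: the top bid is $104 (a rival), so Player B loses. Payoff = $0.

Truthful: $22; alternative: $0.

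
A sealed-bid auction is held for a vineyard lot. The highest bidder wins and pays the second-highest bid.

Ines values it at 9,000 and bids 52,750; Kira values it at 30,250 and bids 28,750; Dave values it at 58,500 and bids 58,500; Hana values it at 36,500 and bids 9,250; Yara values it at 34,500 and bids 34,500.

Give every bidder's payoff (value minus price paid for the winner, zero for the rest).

Ranking the bids: Dave 58,500 > Ines 52,750 > Yara 34,500 > Kira 28,750 > Hana 9,250.
Dave has the top bid and wins; the price is the second-highest bid, 52,750.
Dave's payoff = 58,500 − 52,750 = 5,750. All other bidders lose, so their payoff is 0.

Payoffs: Ines 0, Kira 0, Dave 5,750, Hana 0, Yara 0.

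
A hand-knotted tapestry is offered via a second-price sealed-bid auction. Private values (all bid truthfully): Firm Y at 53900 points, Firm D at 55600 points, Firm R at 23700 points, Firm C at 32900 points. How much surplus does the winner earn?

Winner's surplus: 1700 points.

Ordered from highest: Firm D 55600 points > Firm Y 53900 points > Firm C 32900 points > Firm R 23700 points.
Firm D wins with the top bid and pays the second-highest, 53900 points.
Surplus = 55600 points − 53900 points = 1700 points.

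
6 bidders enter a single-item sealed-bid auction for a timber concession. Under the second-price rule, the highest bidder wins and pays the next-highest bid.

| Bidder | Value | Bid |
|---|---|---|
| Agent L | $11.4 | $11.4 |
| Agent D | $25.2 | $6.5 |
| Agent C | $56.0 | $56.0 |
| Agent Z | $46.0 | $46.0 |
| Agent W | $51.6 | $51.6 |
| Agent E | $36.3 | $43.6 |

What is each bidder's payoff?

Agent L $0.0, Agent D $0.0, Agent C $4.4, Agent Z $0.0, Agent W $0.0, Agent E $0.0.

Ordered from highest: Agent C $56.0 > Agent W $51.6 > Agent Z $46.0 > Agent E $43.6 > Agent L $11.4 > Agent D $6.5.
Agent C has the top bid and wins; the price is the second-highest bid, $51.6.
Agent C's payoff = $56.0 − $51.6 = $4.4. All other bidders lose, so their payoff is 0.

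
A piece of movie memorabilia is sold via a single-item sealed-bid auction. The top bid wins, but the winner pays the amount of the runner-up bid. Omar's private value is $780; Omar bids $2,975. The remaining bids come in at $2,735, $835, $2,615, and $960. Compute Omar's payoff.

Omar's payoff: -$1,955.

Highest competing bid: $2,735.
Omar's bid $2,975 is the highest overall, so Omar wins and pays the second-highest bid, $2,735.
Payoff = value − price = $780 − $2,735 = -$1,955.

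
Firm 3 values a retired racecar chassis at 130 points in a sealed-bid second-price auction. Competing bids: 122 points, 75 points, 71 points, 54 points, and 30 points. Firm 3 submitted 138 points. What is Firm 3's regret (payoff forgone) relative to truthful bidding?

The highest competing bid is 122 points.
Bidding truthfully at 130 points: Firm 3 has the top bid, wins, and pays the second-highest bid 122 points. Payoff = 130 points − 122 points = 8 points.
Bidding 138 points: Firm 3 has the top bid, wins, and pays the second-highest bid 122 points. Payoff = 130 points − 122 points = 8 points.
Regret = truthful payoff − actual payoff = 8 points − 8 points = 0 points.
The bid only affects whether you win, not the price — here both bids land on the same side of the top rival bid, so the deviation is payoff-neutral.

0 points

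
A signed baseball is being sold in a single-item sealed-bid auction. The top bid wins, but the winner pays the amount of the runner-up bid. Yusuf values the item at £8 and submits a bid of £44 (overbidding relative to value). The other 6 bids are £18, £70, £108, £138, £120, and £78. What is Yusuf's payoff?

Highest competing bid: £138.
Yusuf's bid £44 is not the highest, so Yusuf loses, pays nothing, and earns zero payoff.

£0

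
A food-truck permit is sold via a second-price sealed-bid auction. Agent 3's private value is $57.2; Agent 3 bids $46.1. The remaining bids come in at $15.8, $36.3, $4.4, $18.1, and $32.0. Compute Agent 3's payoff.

Payoff = $20.9.

Highest competing bid: $36.3.
Agent 3's bid $46.1 is the highest overall, so Agent 3 wins and pays the second-highest bid, $36.3.
Payoff = value − price = $57.2 − $36.3 = $20.9.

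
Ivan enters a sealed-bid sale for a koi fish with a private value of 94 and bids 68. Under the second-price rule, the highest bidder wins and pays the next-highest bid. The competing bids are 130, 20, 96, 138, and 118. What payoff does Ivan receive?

Highest competing bid: 138.
Ivan's bid 68 is not the highest, so Ivan loses, pays nothing, and earns zero payoff.

Ivan's payoff: 0.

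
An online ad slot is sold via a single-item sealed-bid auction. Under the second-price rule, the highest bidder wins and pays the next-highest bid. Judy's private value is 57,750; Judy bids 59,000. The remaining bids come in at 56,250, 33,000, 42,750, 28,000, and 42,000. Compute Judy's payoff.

Highest competing bid: 56,250.
Judy's bid 59,000 is the highest overall, so Judy wins and pays the second-highest bid, 56,250.
Payoff = value − price = 57,750 − 56,250 = 1,500.

Payoff = 1,500.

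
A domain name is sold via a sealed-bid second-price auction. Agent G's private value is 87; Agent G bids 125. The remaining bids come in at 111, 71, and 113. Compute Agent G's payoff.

Highest competing bid: 113.
Agent G's bid 125 is the highest overall, so Agent G wins and pays the second-highest bid, 113.
Payoff = value − price = 87 − 113 = -26.
Overbidding won the item at a price above value — truthful bidding would have avoided this loss.

-26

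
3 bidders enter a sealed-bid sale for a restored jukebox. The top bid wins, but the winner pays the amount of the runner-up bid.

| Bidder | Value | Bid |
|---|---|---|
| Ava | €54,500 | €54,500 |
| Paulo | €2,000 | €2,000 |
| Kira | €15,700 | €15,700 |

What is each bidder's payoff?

Sorted high to low: Ava €54,500 > Kira €15,700 > Paulo €2,000.
Ava has the top bid and wins; the price is the second-highest bid, €15,700.
Ava's payoff = €54,500 − €15,700 = €38,800. All other bidders lose, so their payoff is 0.

Payoffs: Ava €38,800, Paulo €0, Kira €0.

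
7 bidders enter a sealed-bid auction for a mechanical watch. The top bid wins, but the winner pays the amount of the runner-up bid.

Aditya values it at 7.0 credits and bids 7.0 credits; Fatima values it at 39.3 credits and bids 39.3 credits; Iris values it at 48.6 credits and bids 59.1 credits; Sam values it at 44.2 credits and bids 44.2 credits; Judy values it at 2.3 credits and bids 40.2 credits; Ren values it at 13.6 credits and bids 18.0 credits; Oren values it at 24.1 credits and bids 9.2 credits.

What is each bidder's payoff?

Bids in descending order: Iris 59.1 credits > Sam 44.2 credits > Judy 40.2 credits > Fatima 39.3 credits > Ren 18.0 credits > Oren 9.2 credits > Aditya 7.0 credits.
Iris has the top bid and wins; the price is the second-highest bid, 44.2 credits.
Iris's payoff = 48.6 credits − 44.2 credits = 4.4 credits. All other bidders lose, so their payoff is 0.

Aditya 0.0 credits, Fatima 0.0 credits, Iris 4.4 credits, Sam 0.0 credits, Judy 0.0 credits, Ren 0.0 credits, Oren 0.0 credits.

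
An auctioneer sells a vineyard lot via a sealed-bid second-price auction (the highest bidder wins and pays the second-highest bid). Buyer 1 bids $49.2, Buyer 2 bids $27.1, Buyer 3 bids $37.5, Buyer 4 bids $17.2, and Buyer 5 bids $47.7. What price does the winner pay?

Ordered from highest: Buyer 1 $49.2 > Buyer 5 $47.7 > Buyer 3 $37.5 > Buyer 2 $27.1 > Buyer 4 $17.2.
Buyer 1 is the highest bidder, so Buyer 1 wins.
Under the second-price rule, the price is the second-highest bid: $47.7.

The winner pays $47.7.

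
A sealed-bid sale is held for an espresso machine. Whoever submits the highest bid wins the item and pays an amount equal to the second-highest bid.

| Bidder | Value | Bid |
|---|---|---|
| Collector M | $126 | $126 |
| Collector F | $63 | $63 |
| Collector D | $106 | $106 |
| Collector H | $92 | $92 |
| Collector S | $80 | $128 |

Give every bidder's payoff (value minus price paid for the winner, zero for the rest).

Ordered from highest: Collector S $128 > Collector M $126 > Collector D $106 > Collector H $92 > Collector F $63.
Collector S has the top bid and wins; the price is the second-highest bid, $126.
Collector S's payoff = $80 − $126 = -$46. All other bidders lose, so their payoff is 0.

Collector M $0, Collector F $0, Collector D $0, Collector H $0, Collector S -$46.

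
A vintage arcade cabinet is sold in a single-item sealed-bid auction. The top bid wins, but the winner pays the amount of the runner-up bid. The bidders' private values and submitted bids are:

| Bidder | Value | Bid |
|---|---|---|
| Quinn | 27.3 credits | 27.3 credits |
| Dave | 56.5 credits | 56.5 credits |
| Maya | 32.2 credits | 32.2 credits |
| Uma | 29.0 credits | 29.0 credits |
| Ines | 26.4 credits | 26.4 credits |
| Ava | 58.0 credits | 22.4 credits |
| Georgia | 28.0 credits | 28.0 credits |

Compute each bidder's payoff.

Bids in descending order: Dave 56.5 credits, then Maya 32.2 credits, then Uma 29.0 credits, then Georgia 28.0 credits, then Quinn 27.3 credits, then Ines 26.4 credits, then Ava 22.4 credits.
Dave has the top bid and wins; the price is the second-highest bid, 32.2 credits.
Dave's payoff = 56.5 credits − 32.2 credits = 24.3 credits. All other bidders lose, so their payoff is 0.

Payoffs: Quinn 0.0 credits, Dave 24.3 credits, Maya 0.0 credits, Uma 0.0 credits, Ines 0.0 credits, Ava 0.0 credits, Georgia 0.0 credits.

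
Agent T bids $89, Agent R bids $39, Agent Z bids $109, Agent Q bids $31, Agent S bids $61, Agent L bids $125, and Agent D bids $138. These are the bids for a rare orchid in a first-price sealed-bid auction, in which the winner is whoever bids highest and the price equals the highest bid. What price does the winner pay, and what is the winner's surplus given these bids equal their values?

Ordered from highest: Agent D $138, then Agent L $125, then Agent Z $109, then Agent T $89, then Agent S $61, then Agent R $39, then Agent Q $31.
Agent D is the highest bidder, so Agent D wins.
Under the first-price rule, the price is the highest bid: $138.
Surplus = $138 − $138 = $0.

Price $138; surplus $0.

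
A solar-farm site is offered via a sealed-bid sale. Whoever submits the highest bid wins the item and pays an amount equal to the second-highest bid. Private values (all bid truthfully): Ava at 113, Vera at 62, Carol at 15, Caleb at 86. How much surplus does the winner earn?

Winner's surplus: 27.

Ordered from highest: Ava 113, then Caleb 86, then Vera 62, then Carol 15.
Ava wins with the top bid and pays the second-highest, 86.
Surplus = 113 − 86 = 27.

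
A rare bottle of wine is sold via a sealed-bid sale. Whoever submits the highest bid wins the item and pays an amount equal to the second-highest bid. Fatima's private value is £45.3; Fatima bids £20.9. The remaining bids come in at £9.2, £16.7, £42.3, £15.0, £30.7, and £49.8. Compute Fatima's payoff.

£0.0

Highest competing bid: £49.8.
Fatima's bid £20.9 is not the highest, so Fatima loses, pays nothing, and earns zero payoff.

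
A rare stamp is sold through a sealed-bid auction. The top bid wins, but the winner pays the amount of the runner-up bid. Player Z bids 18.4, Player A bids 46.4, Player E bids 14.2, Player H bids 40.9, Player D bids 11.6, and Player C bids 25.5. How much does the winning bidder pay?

Ordered from highest: Player A 46.4; Player H 40.9; Player C 25.5; Player Z 18.4; Player E 14.2; Player D 11.6.
Player A has the highest bid, so Player A wins.
The second-highest bid is 40.9, so that is what Player A pays.

40.9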